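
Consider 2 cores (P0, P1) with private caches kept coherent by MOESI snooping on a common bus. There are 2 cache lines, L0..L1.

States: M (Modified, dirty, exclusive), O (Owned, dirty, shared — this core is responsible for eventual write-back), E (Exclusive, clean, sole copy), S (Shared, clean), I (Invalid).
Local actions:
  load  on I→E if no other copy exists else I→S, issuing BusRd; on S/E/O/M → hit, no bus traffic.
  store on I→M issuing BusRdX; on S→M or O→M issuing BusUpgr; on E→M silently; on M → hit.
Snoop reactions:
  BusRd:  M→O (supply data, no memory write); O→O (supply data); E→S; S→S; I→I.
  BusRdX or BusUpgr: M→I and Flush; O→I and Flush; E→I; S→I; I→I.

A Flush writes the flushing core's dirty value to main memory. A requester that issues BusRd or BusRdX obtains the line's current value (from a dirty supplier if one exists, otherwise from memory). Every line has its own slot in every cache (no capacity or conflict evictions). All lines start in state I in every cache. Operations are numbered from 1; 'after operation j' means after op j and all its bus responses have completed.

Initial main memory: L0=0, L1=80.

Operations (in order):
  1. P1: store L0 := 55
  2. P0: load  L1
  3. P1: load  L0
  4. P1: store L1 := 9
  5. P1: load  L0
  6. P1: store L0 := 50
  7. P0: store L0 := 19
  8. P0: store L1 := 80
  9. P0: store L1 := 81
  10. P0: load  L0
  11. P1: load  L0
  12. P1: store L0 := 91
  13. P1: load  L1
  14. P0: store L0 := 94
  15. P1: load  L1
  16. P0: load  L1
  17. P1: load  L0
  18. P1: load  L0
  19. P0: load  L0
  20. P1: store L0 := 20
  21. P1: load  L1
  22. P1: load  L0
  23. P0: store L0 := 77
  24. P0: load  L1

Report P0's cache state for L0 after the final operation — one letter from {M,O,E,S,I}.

state = M

step 1: P1: store L0 := 55  ⟶  IM  (L0)  txn=BusRdX  M[L0]=0
step 2: P0: load  L1  ⟶  EI  (L1)  txn=BusRd  M[L1]=80
step 3: P1: load  L0  ⟶  IM  (L0)  txn=∅  M[L0]=0
step 4: P1: store L1 := 9  ⟶  IM  (L1)  txn=BusRdX  M[L1]=80
step 5: P1: load  L0  ⟶  IM  (L0)  txn=∅  M[L0]=0
step 6: P1: store L0 := 50  ⟶  IM  (L0)  txn=∅  M[L0]=0
step 7: P0: store L0 := 19  ⟶  MI  (L0)  txn=BusRdX+Flush  M[L0]=50
step 8: P0: store L1 := 80  ⟶  MI  (L1)  txn=BusRdX+Flush  M[L1]=9
step 9: P0: store L1 := 81  ⟶  MI  (L1)  txn=∅  M[L1]=9
step 10: P0: load  L0  ⟶  MI  (L0)  txn=∅  M[L0]=50
step 11: P1: load  L0  ⟶  OS  (L0)  txn=BusRd  M[L0]=50
step 12: P1: store L0 := 91  ⟶  IM  (L0)  txn=BusUpgr+Flush  M[L0]=19
step 13: P1: load  L1  ⟶  OS  (L1)  txn=BusRd  M[L1]=9
step 14: P0: store L0 := 94  ⟶  MI  (L0)  txn=BusRdX+Flush  M[L0]=91
step 15: P1: load  L1  ⟶  OS  (L1)  txn=∅  M[L1]=9
step 16: P0: load  L1  ⟶  OS  (L1)  txn=∅  M[L1]=9
step 17: P1: load  L0  ⟶  OS  (L0)  txn=BusRd  M[L0]=91
step 18: P1: load  L0  ⟶  OS  (L0)  txn=∅  M[L0]=91
step 19: P0: load  L0  ⟶  OS  (L0)  txn=∅  M[L0]=91
step 20: P1: store L0 := 20  ⟶  IM  (L0)  txn=BusUpgr+Flush  M[L0]=94
step 21: P1: load  L1  ⟶  OS  (L1)  txn=∅  M[L1]=9
step 22: P1: load  L0  ⟶  IM  (L0)  txn=∅  M[L0]=94
step 23: P0: store L0 := 77  ⟶  MI  (L0)  txn=BusRdX+Flush  M[L0]=20
step 24: P0: load  L1  ⟶  OS  (L1)  txn=∅  M[L1]=9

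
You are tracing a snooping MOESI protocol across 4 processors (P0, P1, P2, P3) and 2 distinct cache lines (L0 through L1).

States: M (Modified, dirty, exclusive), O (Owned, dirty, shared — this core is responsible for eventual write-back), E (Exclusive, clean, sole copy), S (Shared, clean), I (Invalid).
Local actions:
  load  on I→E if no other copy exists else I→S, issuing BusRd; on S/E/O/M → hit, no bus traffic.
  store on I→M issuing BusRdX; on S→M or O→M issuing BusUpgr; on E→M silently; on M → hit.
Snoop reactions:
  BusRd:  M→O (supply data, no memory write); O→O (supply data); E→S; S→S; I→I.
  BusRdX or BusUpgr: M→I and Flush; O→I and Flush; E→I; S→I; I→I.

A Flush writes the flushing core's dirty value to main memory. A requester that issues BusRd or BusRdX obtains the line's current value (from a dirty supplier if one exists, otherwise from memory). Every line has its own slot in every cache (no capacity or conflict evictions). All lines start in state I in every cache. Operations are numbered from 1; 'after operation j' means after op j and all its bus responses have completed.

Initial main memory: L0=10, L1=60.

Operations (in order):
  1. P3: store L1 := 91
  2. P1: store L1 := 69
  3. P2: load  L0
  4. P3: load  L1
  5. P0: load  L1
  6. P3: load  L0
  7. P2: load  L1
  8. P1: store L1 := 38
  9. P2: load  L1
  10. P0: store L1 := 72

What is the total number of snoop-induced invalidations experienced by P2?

invalidations = 2

[1] P3: store L1 := 91 | P0:I, P1:I, P2:I, P3:M(91) | bus: BusRdX
[2] P1: store L1 := 69 | P0:I, P1:M(69), P2:I, P3:I | bus: BusRdX,Flush
[3] P2: load  L0 | P0:I, P1:I, P2:E(10), P3:I | bus: BusRd
[4] P3: load  L1 | P0:I, P1:O(69), P2:I, P3:S(69) | bus: BusRd
[5] P0: load  L1 | P0:S(69), P1:O(69), P2:I, P3:S(69) | bus: BusRd
[6] P3: load  L0 | P0:I, P1:I, P2:S(10), P3:S(10) | bus: BusRd
[7] P2: load  L1 | P0:S(69), P1:O(69), P2:S(69), P3:S(69) | bus: BusRd
[8] P1: store L1 := 38 | P0:I, P1:M(38), P2:I, P3:I | bus: BusUpgr
[9] P2: load  L1 | P0:I, P1:O(38), P2:S(38), P3:I | bus: BusRd
[10] P0: store L1 := 72 | P0:M(72), P1:I, P2:I, P3:I | bus: BusRdX,Flush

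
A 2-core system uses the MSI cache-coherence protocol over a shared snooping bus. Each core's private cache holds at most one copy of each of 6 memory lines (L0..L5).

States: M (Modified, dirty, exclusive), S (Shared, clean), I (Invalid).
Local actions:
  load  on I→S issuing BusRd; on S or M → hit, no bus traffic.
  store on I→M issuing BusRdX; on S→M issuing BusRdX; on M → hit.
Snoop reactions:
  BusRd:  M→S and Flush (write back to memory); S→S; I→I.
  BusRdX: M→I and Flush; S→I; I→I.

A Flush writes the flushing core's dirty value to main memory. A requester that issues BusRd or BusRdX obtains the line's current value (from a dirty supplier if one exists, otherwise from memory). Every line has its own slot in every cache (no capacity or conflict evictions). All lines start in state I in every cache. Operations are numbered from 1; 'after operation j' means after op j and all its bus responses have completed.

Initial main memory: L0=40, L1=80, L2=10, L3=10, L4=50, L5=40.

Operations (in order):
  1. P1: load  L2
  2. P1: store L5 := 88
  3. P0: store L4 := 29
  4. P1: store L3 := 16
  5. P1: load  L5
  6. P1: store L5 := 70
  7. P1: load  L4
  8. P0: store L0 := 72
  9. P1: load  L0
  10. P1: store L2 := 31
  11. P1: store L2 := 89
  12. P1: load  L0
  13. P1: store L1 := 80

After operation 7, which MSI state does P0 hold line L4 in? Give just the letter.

state = S

step 1: P1: load  L2  ⟶  IS  (L2)  txn=BusRd  M[L2]=10
step 2: P1: store L5 := 88  ⟶  IM  (L5)  txn=BusRdX  M[L5]=40
step 3: P0: store L4 := 29  ⟶  MI  (L4)  txn=BusRdX  M[L4]=50
step 4: P1: store L3 := 16  ⟶  IM  (L3)  txn=BusRdX  M[L3]=10
step 5: P1: load  L5  ⟶  IM  (L5)  txn=∅  M[L5]=40
step 6: P1: store L5 := 70  ⟶  IM  (L5)  txn=∅  M[L5]=40
step 7: P1: load  L4  ⟶  SS  (L4)  txn=BusRd+Flush  M[L4]=29
step 8: P0: store L0 := 72  ⟶  MI  (L0)  txn=BusRdX  M[L0]=40
step 9: P1: load  L0  ⟶  SS  (L0)  txn=BusRd+Flush  M[L0]=72
step 10: P1: store L2 := 31  ⟶  IM  (L2)  txn=BusRdX  M[L2]=10
step 11: P1: store L2 := 89  ⟶  IM  (L2)  txn=∅  M[L2]=10
step 12: P1: load  L0  ⟶  SS  (L0)  txn=∅  M[L0]=72
step 13: P1: store L1 := 80  ⟶  IM  (L1)  txn=BusRdX  M[L1]=80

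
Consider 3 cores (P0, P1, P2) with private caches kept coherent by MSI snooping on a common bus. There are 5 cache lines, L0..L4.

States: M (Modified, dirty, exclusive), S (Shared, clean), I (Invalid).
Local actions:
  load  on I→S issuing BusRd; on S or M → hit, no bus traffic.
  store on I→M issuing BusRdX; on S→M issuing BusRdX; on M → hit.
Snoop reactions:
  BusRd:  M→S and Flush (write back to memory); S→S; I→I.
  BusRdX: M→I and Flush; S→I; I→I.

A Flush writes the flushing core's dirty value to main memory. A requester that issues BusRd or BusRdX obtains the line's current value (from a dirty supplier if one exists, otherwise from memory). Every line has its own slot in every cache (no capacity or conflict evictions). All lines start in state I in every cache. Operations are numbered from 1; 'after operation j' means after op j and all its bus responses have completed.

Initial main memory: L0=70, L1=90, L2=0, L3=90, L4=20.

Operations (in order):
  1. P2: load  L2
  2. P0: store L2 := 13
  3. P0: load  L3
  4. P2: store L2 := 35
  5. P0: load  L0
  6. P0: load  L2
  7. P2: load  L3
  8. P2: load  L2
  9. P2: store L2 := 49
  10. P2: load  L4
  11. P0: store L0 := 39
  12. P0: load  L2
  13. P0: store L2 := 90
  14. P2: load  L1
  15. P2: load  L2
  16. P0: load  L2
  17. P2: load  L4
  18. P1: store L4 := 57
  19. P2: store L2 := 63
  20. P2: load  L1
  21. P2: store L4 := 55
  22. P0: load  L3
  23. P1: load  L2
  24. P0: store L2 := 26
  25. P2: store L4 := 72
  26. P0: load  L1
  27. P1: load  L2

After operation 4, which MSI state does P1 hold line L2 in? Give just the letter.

  op1 P2: load  L2 → I/I/S on L2; bus BusRd; mem=0
  op2 P0: store L2 := 13 → M/I/I on L2; bus BusRdX; mem=0
  op3 P0: load  L3 → S/I/I on L3; bus BusRd; mem=90
  op4 P2: store L2 := 35 → I/I/M on L2; bus BusRdX Flush; mem=13
  op5 P0: load  L0 → S/I/I on L0; bus BusRd; mem=70
  op6 P0: load  L2 → S/I/S on L2; bus BusRd Flush; mem=35
  op7 P2: load  L3 → S/I/S on L3; bus BusRd; mem=90
  op8 P2: load  L2 → S/I/S on L2; bus (none); mem=35
  op9 P2: store L2 := 49 → I/I/M on L2; bus BusRdX; mem=35
  op10 P2: load  L4 → I/I/S on L4; bus BusRd; mem=20
  op11 P0: store L0 := 39 → M/I/I on L0; bus BusRdX; mem=70
  op12 P0: load  L2 → S/I/S on L2; bus BusRd Flush; mem=49
  op13 P0: store L2 := 90 → M/I/I on L2; bus BusRdX; mem=49
  op14 P2: load  L1 → I/I/S on L1; bus BusRd; mem=90
  op15 P2: load  L2 → S/I/S on L2; bus BusRd Flush; mem=90
  op16 P0: load  L2 → S/I/S on L2; bus (none); mem=90
  op17 P2: load  L4 → I/I/S on L4; bus (none); mem=20
  op18 P1: store L4 := 57 → I/M/I on L4; bus BusRdX; mem=20
  op19 P2: store L2 := 63 → I/I/M on L2; bus BusRdX; mem=90
  op20 P2: load  L1 → I/I/S on L1; bus (none); mem=90
  op21 P2: store L4 := 55 → I/I/M on L4; bus BusRdX Flush; mem=57
  op22 P0: load  L3 → S/I/S on L3; bus (none); mem=90
  op23 P1: load  L2 → I/S/S on L2; bus BusRd Flush; mem=63
  op24 P0: store L2 := 26 → M/I/I on L2; bus BusRdX; mem=63
  op25 P2: store L4 := 72 → I/I/M on L4; bus (none); mem=57
  op26 P0: load  L1 → S/I/S on L1; bus BusRd; mem=90
  op27 P1: load  L2 → S/S/I on L2; bus BusRd Flush; mem=26

state = I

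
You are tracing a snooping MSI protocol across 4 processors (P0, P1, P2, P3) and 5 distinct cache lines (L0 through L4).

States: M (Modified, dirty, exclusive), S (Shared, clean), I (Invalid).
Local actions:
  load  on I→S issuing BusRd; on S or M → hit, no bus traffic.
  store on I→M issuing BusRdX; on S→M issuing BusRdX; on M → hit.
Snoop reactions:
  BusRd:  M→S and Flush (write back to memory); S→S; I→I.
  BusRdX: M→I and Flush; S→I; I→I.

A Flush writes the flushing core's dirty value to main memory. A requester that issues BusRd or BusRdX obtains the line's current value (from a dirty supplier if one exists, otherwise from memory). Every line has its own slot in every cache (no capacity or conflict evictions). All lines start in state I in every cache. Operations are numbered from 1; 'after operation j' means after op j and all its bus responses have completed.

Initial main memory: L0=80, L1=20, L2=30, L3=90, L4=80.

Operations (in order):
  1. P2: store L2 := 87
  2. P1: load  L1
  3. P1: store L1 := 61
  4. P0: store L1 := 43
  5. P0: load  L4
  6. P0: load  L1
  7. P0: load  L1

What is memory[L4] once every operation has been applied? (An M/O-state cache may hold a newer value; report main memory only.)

step 1: P2: store L2 := 87  ⟶  IIMI  (L2)  txn=BusRdX  M[L2]=30
step 2: P1: load  L1  ⟶  ISII  (L1)  txn=BusRd  M[L1]=20
step 3: P1: store L1 := 61  ⟶  IMII  (L1)  txn=BusRdX  M[L1]=20
step 4: P0: store L1 := 43  ⟶  MIII  (L1)  txn=BusRdX+Flush  M[L1]=61
step 5: P0: load  L4  ⟶  SIII  (L4)  txn=BusRd  M[L4]=80
step 6: P0: load  L1  ⟶  MIII  (L1)  txn=∅  M[L1]=61
step 7: P0: load  L1  ⟶  MIII  (L1)  txn=∅  M[L1]=61

memory[L4] = 80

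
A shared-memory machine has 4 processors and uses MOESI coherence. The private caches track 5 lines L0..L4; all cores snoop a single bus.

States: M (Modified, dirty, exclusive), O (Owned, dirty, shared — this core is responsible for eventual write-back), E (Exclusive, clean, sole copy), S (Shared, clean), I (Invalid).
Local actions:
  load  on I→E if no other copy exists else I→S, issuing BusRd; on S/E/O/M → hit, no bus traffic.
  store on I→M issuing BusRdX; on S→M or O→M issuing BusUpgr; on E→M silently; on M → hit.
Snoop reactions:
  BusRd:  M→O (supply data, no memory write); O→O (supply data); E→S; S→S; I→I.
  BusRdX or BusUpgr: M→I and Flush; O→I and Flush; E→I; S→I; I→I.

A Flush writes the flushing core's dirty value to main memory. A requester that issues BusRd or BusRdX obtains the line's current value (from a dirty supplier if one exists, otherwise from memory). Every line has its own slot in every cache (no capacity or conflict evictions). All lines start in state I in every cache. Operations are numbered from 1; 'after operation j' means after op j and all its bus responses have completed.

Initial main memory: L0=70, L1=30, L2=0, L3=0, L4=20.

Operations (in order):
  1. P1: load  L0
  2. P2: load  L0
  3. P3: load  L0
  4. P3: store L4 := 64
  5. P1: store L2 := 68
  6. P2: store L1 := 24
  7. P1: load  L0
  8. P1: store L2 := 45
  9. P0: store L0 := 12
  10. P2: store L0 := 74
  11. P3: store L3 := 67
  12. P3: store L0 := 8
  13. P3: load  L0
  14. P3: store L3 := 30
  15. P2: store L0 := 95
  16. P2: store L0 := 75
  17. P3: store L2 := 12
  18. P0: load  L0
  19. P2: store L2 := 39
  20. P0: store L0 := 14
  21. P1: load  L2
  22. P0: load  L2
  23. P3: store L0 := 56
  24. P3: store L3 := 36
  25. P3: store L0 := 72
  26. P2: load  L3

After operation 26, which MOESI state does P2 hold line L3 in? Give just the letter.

step 1: P1: load  L0  ⟶  IEII  (L0)  txn=BusRd  M[L0]=70
step 2: P2: load  L0  ⟶  ISSI  (L0)  txn=BusRd  M[L0]=70
step 3: P3: load  L0  ⟶  ISSS  (L0)  txn=BusRd  M[L0]=70
step 4: P3: store L4 := 64  ⟶  IIIM  (L4)  txn=BusRdX  M[L4]=20
step 5: P1: store L2 := 68  ⟶  IMII  (L2)  txn=BusRdX  M[L2]=0
step 6: P2: store L1 := 24  ⟶  IIMI  (L1)  txn=BusRdX  M[L1]=30
step 7: P1: load  L0  ⟶  ISSS  (L0)  txn=∅  M[L0]=70
step 8: P1: store L2 := 45  ⟶  IMII  (L2)  txn=∅  M[L2]=0
step 9: P0: store L0 := 12  ⟶  MIII  (L0)  txn=BusRdX  M[L0]=70
step 10: P2: store L0 := 74  ⟶  IIMI  (L0)  txn=BusRdX+Flush  M[L0]=12
step 11: P3: store L3 := 67  ⟶  IIIM  (L3)  txn=BusRdX  M[L3]=0
step 12: P3: store L0 := 8  ⟶  IIIM  (L0)  txn=BusRdX+Flush  M[L0]=74
step 13: P3: load  L0  ⟶  IIIM  (L0)  txn=∅  M[L0]=74
step 14: P3: store L3 := 30  ⟶  IIIM  (L3)  txn=∅  M[L3]=0
step 15: P2: store L0 := 95  ⟶  IIMI  (L0)  txn=BusRdX+Flush  M[L0]=8
step 16: P2: store L0 := 75  ⟶  IIMI  (L0)  txn=∅  M[L0]=8
step 17: P3: store L2 := 12  ⟶  IIIM  (L2)  txn=BusRdX+Flush  M[L2]=45
step 18: P0: load  L0  ⟶  SIOI  (L0)  txn=BusRd  M[L0]=8
step 19: P2: store L2 := 39  ⟶  IIMI  (L2)  txn=BusRdX+Flush  M[L2]=12
step 20: P0: store L0 := 14  ⟶  MIII  (L0)  txn=BusUpgr+Flush  M[L0]=75
step 21: P1: load  L2  ⟶  ISOI  (L2)  txn=BusRd  M[L2]=12
step 22: P0: load  L2  ⟶  SSOI  (L2)  txn=BusRd  M[L2]=12
step 23: P3: store L0 := 56  ⟶  IIIM  (L0)  txn=BusRdX+Flush  M[L0]=14
step 24: P3: store L3 := 36  ⟶  IIIM  (L3)  txn=∅  M[L3]=0
step 25: P3: store L0 := 72  ⟶  IIIM  (L0)  txn=∅  M[L0]=14
step 26: P2: load  L3  ⟶  IISO  (L3)  txn=BusRd  M[L3]=0

state = S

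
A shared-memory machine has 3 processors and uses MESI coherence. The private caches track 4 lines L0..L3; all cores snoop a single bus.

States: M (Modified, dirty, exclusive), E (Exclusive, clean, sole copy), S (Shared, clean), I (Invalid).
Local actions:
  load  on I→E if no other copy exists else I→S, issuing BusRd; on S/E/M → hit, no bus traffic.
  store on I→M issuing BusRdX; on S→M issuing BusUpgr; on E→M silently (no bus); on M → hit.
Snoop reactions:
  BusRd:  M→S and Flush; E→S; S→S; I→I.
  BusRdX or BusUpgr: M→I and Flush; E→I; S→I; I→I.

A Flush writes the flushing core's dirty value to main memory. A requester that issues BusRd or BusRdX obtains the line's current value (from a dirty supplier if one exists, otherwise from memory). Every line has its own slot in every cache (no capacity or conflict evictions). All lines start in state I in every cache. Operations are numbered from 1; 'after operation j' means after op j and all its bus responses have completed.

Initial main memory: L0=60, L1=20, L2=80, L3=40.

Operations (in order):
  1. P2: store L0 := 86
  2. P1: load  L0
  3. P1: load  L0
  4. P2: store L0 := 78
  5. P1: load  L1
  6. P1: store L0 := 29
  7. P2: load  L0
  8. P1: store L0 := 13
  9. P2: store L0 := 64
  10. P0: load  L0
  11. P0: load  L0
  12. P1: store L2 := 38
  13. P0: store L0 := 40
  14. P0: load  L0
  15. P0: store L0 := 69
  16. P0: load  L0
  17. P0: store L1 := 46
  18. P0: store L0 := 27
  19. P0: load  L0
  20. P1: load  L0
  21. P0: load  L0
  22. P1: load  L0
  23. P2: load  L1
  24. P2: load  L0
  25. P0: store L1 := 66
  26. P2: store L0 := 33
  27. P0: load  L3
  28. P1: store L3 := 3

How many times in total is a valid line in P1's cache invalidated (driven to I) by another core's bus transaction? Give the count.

invalidations = 4

  op1 P2: store L0 := 86 → I/I/M on L0; bus BusRdX; mem=60
  op2 P1: load  L0 → I/S/S on L0; bus BusRd Flush; mem=86
  op3 P1: load  L0 → I/S/S on L0; bus (none); mem=86
  op4 P2: store L0 := 78 → I/I/M on L0; bus BusUpgr; mem=86
  op5 P1: load  L1 → I/E/I on L1; bus BusRd; mem=20
  op6 P1: store L0 := 29 → I/M/I on L0; bus BusRdX Flush; mem=78
  op7 P2: load  L0 → I/S/S on L0; bus BusRd Flush; mem=29
  op8 P1: store L0 := 13 → I/M/I on L0; bus BusUpgr; mem=29
  op9 P2: store L0 := 64 → I/I/M on L0; bus BusRdX Flush; mem=13
  op10 P0: load  L0 → S/I/S on L0; bus BusRd Flush; mem=64
  op11 P0: load  L0 → S/I/S on L0; bus (none); mem=64
  op12 P1: store L2 := 38 → I/M/I on L2; bus BusRdX; mem=80
  op13 P0: store L0 := 40 → M/I/I on L0; bus BusUpgr; mem=64
  op14 P0: load  L0 → M/I/I on L0; bus (none); mem=64
  op15 P0: store L0 := 69 → M/I/I on L0; bus (none); mem=64
  op16 P0: load  L0 → M/I/I on L0; bus (none); mem=64
  op17 P0: store L1 := 46 → M/I/I on L1; bus BusRdX; mem=20
  op18 P0: store L0 := 27 → M/I/I on L0; bus (none); mem=64
  op19 P0: load  L0 → M/I/I on L0; bus (none); mem=64
  op20 P1: load  L0 → S/S/I on L0; bus BusRd Flush; mem=27
  op21 P0: load  L0 → S/S/I on L0; bus (none); mem=27
  op22 P1: load  L0 → S/S/I on L0; bus (none); mem=27
  op23 P2: load  L1 → S/I/S on L1; bus BusRd Flush; mem=46
  op24 P2: load  L0 → S/S/S on L0; bus BusRd; mem=27
  op25 P0: store L1 := 66 → M/I/I on L1; bus BusUpgr; mem=46
  op26 P2: store L0 := 33 → I/I/M on L0; bus BusUpgr; mem=27
  op27 P0: load  L3 → E/I/I on L3; bus BusRd; mem=40
  op28 P1: store L3 := 3 → I/M/I on L3; bus BusRdX; mem=40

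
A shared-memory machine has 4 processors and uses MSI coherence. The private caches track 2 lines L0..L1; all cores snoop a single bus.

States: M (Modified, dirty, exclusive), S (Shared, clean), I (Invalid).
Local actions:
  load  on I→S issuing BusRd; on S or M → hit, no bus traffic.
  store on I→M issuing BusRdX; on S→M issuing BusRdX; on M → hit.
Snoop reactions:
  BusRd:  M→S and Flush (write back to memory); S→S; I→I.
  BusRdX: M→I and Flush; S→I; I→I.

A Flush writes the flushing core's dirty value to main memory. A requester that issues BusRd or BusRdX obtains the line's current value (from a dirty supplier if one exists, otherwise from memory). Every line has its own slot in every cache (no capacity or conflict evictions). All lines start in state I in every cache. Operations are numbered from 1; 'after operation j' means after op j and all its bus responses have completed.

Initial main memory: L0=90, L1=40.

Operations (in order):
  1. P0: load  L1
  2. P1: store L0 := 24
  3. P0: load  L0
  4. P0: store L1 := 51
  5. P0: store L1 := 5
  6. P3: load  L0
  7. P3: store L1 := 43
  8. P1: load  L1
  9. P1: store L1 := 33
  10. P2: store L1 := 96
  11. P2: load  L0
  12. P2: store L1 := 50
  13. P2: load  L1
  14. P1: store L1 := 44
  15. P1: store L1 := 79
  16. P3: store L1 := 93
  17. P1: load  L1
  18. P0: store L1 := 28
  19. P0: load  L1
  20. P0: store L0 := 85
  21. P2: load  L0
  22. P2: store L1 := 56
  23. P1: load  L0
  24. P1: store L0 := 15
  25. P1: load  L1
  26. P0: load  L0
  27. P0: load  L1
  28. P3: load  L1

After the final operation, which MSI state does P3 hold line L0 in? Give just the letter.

state = I

1. P0: load  L1  bus=[BusRd]  L1: P0=S P1=I P2=I P3=I  mem[L1]=40
2. P1: store L0 := 24  bus=[BusRdX]  L0: P0=I P1=M P2=I P3=I  mem[L0]=90
3. P0: load  L0  bus=[BusRd,Flush]  L0: P0=S P1=S P2=I P3=I  mem[L0]=24
4. P0: store L1 := 51  bus=[BusRdX]  L1: P0=M P1=I P2=I P3=I  mem[L1]=40
5. P0: store L1 := 5  bus=[-]  L1: P0=M P1=I P2=I P3=I  mem[L1]=40
6. P3: load  L0  bus=[BusRd]  L0: P0=S P1=S P2=I P3=S  mem[L0]=24
7. P3: store L1 := 43  bus=[BusRdX,Flush]  L1: P0=I P1=I P2=I P3=M  mem[L1]=5
8. P1: load  L1  bus=[BusRd,Flush]  L1: P0=I P1=S P2=I P3=S  mem[L1]=43
9. P1: store L1 := 33  bus=[BusRdX]  L1: P0=I P1=M P2=I P3=I  mem[L1]=43
10. P2: store L1 := 96  bus=[BusRdX,Flush]  L1: P0=I P1=I P2=M P3=I  mem[L1]=33
11. P2: load  L0  bus=[BusRd]  L0: P0=S P1=S P2=S P3=S  mem[L0]=24
12. P2: store L1 := 50  bus=[-]  L1: P0=I P1=I P2=M P3=I  mem[L1]=33
13. P2: load  L1  bus=[-]  L1: P0=I P1=I P2=M P3=I  mem[L1]=33
14. P1: store L1 := 44  bus=[BusRdX,Flush]  L1: P0=I P1=M P2=I P3=I  mem[L1]=50
15. P1: store L1 := 79  bus=[-]  L1: P0=I P1=M P2=I P3=I  mem[L1]=50
16. P3: store L1 := 93  bus=[BusRdX,Flush]  L1: P0=I P1=I P2=I P3=M  mem[L1]=79
17. P1: load  L1  bus=[BusRd,Flush]  L1: P0=I P1=S P2=I P3=S  mem[L1]=93
18. P0: store L1 := 28  bus=[BusRdX]  L1: P0=M P1=I P2=I P3=I  mem[L1]=93
19. P0: load  L1  bus=[-]  L1: P0=M P1=I P2=I P3=I  mem[L1]=93
20. P0: store L0 := 85  bus=[BusRdX]  L0: P0=M P1=I P2=I P3=I  mem[L0]=24
21. P2: load  L0  bus=[BusRd,Flush]  L0: P0=S P1=I P2=S P3=I  mem[L0]=85
22. P2: store L1 := 56  bus=[BusRdX,Flush]  L1: P0=I P1=I P2=M P3=I  mem[L1]=28
23. P1: load  L0  bus=[BusRd]  L0: P0=S P1=S P2=S P3=I  mem[L0]=85
24. P1: store L0 := 15  bus=[BusRdX]  L0: P0=I P1=M P2=I P3=I  mem[L0]=85
25. P1: load  L1  bus=[BusRd,Flush]  L1: P0=I P1=S P2=S P3=I  mem[L1]=56
26. P0: load  L0  bus=[BusRd,Flush]  L0: P0=S P1=S P2=I P3=I  mem[L0]=15
27. P0: load  L1  bus=[BusRd]  L1: P0=S P1=S P2=S P3=I  mem[L1]=56
28. P3: load  L1  bus=[BusRd]  L1: P0=S P1=S P2=S P3=S  mem[L1]=56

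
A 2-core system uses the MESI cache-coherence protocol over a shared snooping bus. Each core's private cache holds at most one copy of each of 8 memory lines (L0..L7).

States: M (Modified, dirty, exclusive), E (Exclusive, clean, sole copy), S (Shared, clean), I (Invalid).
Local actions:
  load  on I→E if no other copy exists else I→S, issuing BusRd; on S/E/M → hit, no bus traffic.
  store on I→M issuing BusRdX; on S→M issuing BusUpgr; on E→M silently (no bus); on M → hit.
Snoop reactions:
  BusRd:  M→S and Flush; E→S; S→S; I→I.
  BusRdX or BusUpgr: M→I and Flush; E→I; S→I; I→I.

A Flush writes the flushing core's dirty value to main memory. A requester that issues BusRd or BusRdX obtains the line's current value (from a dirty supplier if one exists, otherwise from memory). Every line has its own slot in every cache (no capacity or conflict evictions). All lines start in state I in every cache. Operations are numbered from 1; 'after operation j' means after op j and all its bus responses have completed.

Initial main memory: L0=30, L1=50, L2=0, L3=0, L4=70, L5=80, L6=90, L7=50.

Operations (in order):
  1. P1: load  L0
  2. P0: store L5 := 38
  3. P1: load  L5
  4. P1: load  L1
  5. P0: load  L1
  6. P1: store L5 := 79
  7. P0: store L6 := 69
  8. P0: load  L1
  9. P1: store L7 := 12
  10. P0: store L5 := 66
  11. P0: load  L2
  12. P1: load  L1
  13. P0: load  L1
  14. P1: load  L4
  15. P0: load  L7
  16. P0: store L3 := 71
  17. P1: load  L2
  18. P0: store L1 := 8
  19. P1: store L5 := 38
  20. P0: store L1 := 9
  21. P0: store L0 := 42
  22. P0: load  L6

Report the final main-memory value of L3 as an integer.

memory[L3] = 0

step 1: P1: load  L0  ⟶  IE  (L0)  txn=BusRd  M[L0]=30
step 2: P0: store L5 := 38  ⟶  MI  (L5)  txn=BusRdX  M[L5]=80
step 3: P1: load  L5  ⟶  SS  (L5)  txn=BusRd+Flush  M[L5]=38
step 4: P1: load  L1  ⟶  IE  (L1)  txn=BusRd  M[L1]=50
step 5: P0: load  L1  ⟶  SS  (L1)  txn=BusRd  M[L1]=50
step 6: P1: store L5 := 79  ⟶  IM  (L5)  txn=BusUpgr  M[L5]=38
step 7: P0: store L6 := 69  ⟶  MI  (L6)  txn=BusRdX  M[L6]=90
step 8: P0: load  L1  ⟶  SS  (L1)  txn=∅  M[L1]=50
step 9: P1: store L7 := 12  ⟶  IM  (L7)  txn=BusRdX  M[L7]=50
step 10: P0: store L5 := 66  ⟶  MI  (L5)  txn=BusRdX+Flush  M[L5]=79
step 11: P0: load  L2  ⟶  EI  (L2)  txn=BusRd  M[L2]=0
step 12: P1: load  L1  ⟶  SS  (L1)  txn=∅  M[L1]=50
step 13: P0: load  L1  ⟶  SS  (L1)  txn=∅  M[L1]=50
step 14: P1: load  L4  ⟶  IE  (L4)  txn=BusRd  M[L4]=70
step 15: P0: load  L7  ⟶  SS  (L7)  txn=BusRd+Flush  M[L7]=12
step 16: P0: store L3 := 71  ⟶  MI  (L3)  txn=BusRdX  M[L3]=0
step 17: P1: load  L2  ⟶  SS  (L2)  txn=BusRd  M[L2]=0
step 18: P0: store L1 := 8  ⟶  MI  (L1)  txn=BusUpgr  M[L1]=50
step 19: P1: store L5 := 38  ⟶  IM  (L5)  txn=BusRdX+Flush  M[L5]=66
step 20: P0: store L1 := 9  ⟶  MI  (L1)  txn=∅  M[L1]=50
step 21: P0: store L0 := 42  ⟶  MI  (L0)  txn=BusRdX  M[L0]=30
step 22: P0: load  L6  ⟶  MI  (L6)  txn=∅  M[L6]=90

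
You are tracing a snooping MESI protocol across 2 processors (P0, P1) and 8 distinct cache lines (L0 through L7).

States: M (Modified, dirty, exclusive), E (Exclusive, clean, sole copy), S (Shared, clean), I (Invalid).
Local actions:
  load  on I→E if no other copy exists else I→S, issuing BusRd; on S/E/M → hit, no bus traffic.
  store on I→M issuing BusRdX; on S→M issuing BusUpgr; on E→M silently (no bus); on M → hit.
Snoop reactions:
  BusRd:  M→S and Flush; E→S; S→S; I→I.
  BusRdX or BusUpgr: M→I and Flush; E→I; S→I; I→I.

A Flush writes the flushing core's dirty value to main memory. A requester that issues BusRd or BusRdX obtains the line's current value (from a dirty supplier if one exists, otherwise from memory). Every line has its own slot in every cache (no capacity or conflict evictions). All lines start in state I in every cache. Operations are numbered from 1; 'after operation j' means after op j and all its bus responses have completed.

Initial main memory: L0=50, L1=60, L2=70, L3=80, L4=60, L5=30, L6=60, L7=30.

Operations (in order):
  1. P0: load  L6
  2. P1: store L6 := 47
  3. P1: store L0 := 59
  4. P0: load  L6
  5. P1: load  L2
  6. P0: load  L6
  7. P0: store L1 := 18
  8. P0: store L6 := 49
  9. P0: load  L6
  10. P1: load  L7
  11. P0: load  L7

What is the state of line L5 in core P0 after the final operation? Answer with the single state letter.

state = I

[1] P0: load  L6 | P0:E(60), P1:I | bus: BusRd
[2] P1: store L6 := 47 | P0:I, P1:M(47) | bus: BusRdX
[3] P1: store L0 := 59 | P0:I, P1:M(59) | bus: BusRdX
[4] P0: load  L6 | P0:S(47), P1:S(47) | bus: BusRd,Flush
[5] P1: load  L2 | P0:I, P1:E(70) | bus: BusRd
[6] P0: load  L6 | P0:S(47), P1:S(47) | bus: none
[7] P0: store L1 := 18 | P0:M(18), P1:I | bus: BusRdX
[8] P0: store L6 := 49 | P0:M(49), P1:I | bus: BusUpgr
[9] P0: load  L6 | P0:M(49), P1:I | bus: none
[10] P1: load  L7 | P0:I, P1:E(30) | bus: BusRd
[11] P0: load  L7 | P0:S(30), P1:S(30) | bus: BusRd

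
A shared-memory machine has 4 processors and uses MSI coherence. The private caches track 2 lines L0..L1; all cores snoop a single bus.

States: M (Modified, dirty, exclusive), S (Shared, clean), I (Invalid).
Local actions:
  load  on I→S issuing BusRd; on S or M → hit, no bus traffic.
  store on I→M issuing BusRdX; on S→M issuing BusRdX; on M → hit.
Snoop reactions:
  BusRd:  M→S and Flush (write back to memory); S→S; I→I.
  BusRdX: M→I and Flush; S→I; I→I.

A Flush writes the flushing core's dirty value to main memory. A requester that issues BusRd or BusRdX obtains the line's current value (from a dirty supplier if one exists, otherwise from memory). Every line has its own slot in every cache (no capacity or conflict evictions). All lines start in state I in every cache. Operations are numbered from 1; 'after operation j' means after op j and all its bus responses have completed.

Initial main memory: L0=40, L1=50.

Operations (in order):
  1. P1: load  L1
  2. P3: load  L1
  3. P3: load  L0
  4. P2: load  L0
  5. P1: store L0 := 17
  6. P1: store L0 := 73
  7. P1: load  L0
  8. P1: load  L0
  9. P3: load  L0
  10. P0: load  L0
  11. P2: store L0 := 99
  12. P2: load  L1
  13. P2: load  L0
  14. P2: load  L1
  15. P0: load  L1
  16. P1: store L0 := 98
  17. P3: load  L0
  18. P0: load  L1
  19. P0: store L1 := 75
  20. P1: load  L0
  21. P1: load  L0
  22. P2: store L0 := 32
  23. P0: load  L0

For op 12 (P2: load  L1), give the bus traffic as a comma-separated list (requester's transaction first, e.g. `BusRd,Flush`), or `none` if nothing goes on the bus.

bus = BusRd

[1] P1: load  L1 | P0:I, P1:S(50), P2:I, P3:I | bus: BusRd
[2] P3: load  L1 | P0:I, P1:S(50), P2:I, P3:S(50) | bus: BusRd
[3] P3: load  L0 | P0:I, P1:I, P2:I, P3:S(40) | bus: BusRd
[4] P2: load  L0 | P0:I, P1:I, P2:S(40), P3:S(40) | bus: BusRd
[5] P1: store L0 := 17 | P0:I, P1:M(17), P2:I, P3:I | bus: BusRdX
[6] P1: store L0 := 73 | P0:I, P1:M(73), P2:I, P3:I | bus: none
[7] P1: load  L0 | P0:I, P1:M(73), P2:I, P3:I | bus: none
[8] P1: load  L0 | P0:I, P1:M(73), P2:I, P3:I | bus: none
[9] P3: load  L0 | P0:I, P1:S(73), P2:I, P3:S(73) | bus: BusRd,Flush
[10] P0: load  L0 | P0:S(73), P1:S(73), P2:I, P3:S(73) | bus: BusRd
[11] P2: store L0 := 99 | P0:I, P1:I, P2:M(99), P3:I | bus: BusRdX
[12] P2: load  L1 | P0:I, P1:S(50), P2:S(50), P3:S(50) | bus: BusRd
[13] P2: load  L0 | P0:I, P1:I, P2:M(99), P3:I | bus: none
[14] P2: load  L1 | P0:I, P1:S(50), P2:S(50), P3:S(50) | bus: none
[15] P0: load  L1 | P0:S(50), P1:S(50), P2:S(50), P3:S(50) | bus: BusRd
[16] P1: store L0 := 98 | P0:I, P1:M(98), P2:I, P3:I | bus: BusRdX,Flush
[17] P3: load  L0 | P0:I, P1:S(98), P2:I, P3:S(98) | bus: BusRd,Flush
[18] P0: load  L1 | P0:S(50), P1:S(50), P2:S(50), P3:S(50) | bus: none
[19] P0: store L1 := 75 | P0:M(75), P1:I, P2:I, P3:I | bus: BusRdX
[20] P1: load  L0 | P0:I, P1:S(98), P2:I, P3:S(98) | bus: none
[21] P1: load  L0 | P0:I, P1:S(98), P2:I, P3:S(98) | bus: none
[22] P2: store L0 := 32 | P0:I, P1:I, P2:M(32), P3:I | bus: BusRdX
[23] P0: load  L0 | P0:S(32), P1:I, P2:S(32), P3:I | bus: BusRd,Flush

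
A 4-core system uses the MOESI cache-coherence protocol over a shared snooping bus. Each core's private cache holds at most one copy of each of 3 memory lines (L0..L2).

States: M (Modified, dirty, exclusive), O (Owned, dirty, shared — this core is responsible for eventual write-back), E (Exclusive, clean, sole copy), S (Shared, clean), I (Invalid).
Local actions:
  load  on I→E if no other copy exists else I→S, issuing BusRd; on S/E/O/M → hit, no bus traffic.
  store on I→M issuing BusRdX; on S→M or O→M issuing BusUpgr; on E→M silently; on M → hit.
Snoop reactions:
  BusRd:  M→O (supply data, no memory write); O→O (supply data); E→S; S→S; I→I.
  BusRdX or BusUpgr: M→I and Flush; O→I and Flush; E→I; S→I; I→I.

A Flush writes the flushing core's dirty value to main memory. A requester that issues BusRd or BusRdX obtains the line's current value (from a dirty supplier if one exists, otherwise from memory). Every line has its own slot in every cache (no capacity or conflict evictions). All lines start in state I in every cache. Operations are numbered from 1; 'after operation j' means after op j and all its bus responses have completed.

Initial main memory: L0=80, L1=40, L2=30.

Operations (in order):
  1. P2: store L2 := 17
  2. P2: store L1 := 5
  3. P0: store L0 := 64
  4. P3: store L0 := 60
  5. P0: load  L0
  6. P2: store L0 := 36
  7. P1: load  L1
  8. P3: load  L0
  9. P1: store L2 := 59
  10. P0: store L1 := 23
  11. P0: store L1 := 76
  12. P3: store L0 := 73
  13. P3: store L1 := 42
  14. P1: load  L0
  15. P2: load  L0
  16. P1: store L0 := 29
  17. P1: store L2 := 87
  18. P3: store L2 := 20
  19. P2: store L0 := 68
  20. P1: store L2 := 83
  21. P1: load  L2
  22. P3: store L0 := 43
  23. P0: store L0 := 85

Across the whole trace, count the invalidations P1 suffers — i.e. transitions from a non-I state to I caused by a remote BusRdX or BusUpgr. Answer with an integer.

invalidations = 3

step 1: P2: store L2 := 17  ⟶  IIMI  (L2)  txn=BusRdX  M[L2]=30
step 2: P2: store L1 := 5  ⟶  IIMI  (L1)  txn=BusRdX  M[L1]=40
step 3: P0: store L0 := 64  ⟶  MIII  (L0)  txn=BusRdX  M[L0]=80
step 4: P3: store L0 := 60  ⟶  IIIM  (L0)  txn=BusRdX+Flush  M[L0]=64
step 5: P0: load  L0  ⟶  SIIO  (L0)  txn=BusRd  M[L0]=64
step 6: P2: store L0 := 36  ⟶  IIMI  (L0)  txn=BusRdX+Flush  M[L0]=60
step 7: P1: load  L1  ⟶  ISOI  (L1)  txn=BusRd  M[L1]=40
step 8: P3: load  L0  ⟶  IIOS  (L0)  txn=BusRd  M[L0]=60
step 9: P1: store L2 := 59  ⟶  IMII  (L2)  txn=BusRdX+Flush  M[L2]=17
step 10: P0: store L1 := 23  ⟶  MIII  (L1)  txn=BusRdX+Flush  M[L1]=5
step 11: P0: store L1 := 76  ⟶  MIII  (L1)  txn=∅  M[L1]=5
step 12: P3: store L0 := 73  ⟶  IIIM  (L0)  txn=BusUpgr+Flush  M[L0]=36
step 13: P3: store L1 := 42  ⟶  IIIM  (L1)  txn=BusRdX+Flush  M[L1]=76
step 14: P1: load  L0  ⟶  ISIO  (L0)  txn=BusRd  M[L0]=36
step 15: P2: load  L0  ⟶  ISSO  (L0)  txn=BusRd  M[L0]=36
step 16: P1: store L0 := 29  ⟶  IMII  (L0)  txn=BusUpgr+Flush  M[L0]=73
step 17: P1: store L2 := 87  ⟶  IMII  (L2)  txn=∅  M[L2]=17
step 18: P3: store L2 := 20  ⟶  IIIM  (L2)  txn=BusRdX+Flush  M[L2]=87
step 19: P2: store L0 := 68  ⟶  IIMI  (L0)  txn=BusRdX+Flush  M[L0]=29
step 20: P1: store L2 := 83  ⟶  IMII  (L2)  txn=BusRdX+Flush  M[L2]=20
step 21: P1: load  L2  ⟶  IMII  (L2)  txn=∅  M[L2]=20
step 22: P3: store L0 := 43  ⟶  IIIM  (L0)  txn=BusRdX+Flush  M[L0]=68
step 23: P0: store L0 := 85  ⟶  MIII  (L0)  txn=BusRdX+Flush  M[L0]=43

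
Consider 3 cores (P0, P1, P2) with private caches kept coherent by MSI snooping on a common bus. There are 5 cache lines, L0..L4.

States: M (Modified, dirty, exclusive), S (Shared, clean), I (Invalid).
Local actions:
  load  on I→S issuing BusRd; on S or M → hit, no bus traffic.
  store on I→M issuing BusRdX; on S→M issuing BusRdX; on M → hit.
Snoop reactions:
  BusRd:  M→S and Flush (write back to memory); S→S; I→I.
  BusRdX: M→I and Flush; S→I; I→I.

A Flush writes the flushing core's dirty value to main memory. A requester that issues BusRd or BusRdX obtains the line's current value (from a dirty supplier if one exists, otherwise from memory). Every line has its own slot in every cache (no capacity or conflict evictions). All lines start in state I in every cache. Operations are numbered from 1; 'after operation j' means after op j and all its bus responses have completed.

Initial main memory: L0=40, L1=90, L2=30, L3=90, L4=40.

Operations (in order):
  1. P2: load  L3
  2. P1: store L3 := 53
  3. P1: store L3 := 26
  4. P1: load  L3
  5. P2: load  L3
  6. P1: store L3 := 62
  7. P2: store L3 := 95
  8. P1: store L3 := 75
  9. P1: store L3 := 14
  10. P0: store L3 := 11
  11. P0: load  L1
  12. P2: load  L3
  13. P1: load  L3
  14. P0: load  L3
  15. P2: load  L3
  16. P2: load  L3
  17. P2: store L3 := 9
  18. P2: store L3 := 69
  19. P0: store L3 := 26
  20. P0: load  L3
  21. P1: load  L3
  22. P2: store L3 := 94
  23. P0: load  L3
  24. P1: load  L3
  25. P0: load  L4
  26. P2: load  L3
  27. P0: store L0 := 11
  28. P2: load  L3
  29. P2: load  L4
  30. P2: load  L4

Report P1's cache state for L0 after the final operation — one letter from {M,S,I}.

state = I

step 1: P2: load  L3  ⟶  IIS  (L3)  txn=BusRd  M[L3]=90
step 2: P1: store L3 := 53  ⟶  IMI  (L3)  txn=BusRdX  M[L3]=90
step 3: P1: store L3 := 26  ⟶  IMI  (L3)  txn=∅  M[L3]=90
step 4: P1: load  L3  ⟶  IMI  (L3)  txn=∅  M[L3]=90
step 5: P2: load  L3  ⟶  ISS  (L3)  txn=BusRd+Flush  M[L3]=26
step 6: P1: store L3 := 62  ⟶  IMI  (L3)  txn=BusRdX  M[L3]=26
step 7: P2: store L3 := 95  ⟶  IIM  (L3)  txn=BusRdX+Flush  M[L3]=62
step 8: P1: store L3 := 75  ⟶  IMI  (L3)  txn=BusRdX+Flush  M[L3]=95
step 9: P1: store L3 := 14  ⟶  IMI  (L3)  txn=∅  M[L3]=95
step 10: P0: store L3 := 11  ⟶  MII  (L3)  txn=BusRdX+Flush  M[L3]=14
step 11: P0: load  L1  ⟶  SII  (L1)  txn=BusRd  M[L1]=90
step 12: P2: load  L3  ⟶  SIS  (L3)  txn=BusRd+Flush  M[L3]=11
step 13: P1: load  L3  ⟶  SSS  (L3)  txn=BusRd  M[L3]=11
step 14: P0: load  L3  ⟶  SSS  (L3)  txn=∅  M[L3]=11
step 15: P2: load  L3  ⟶  SSS  (L3)  txn=∅  M[L3]=11
step 16: P2: load  L3  ⟶  SSS  (L3)  txn=∅  M[L3]=11
step 17: P2: store L3 := 9  ⟶  IIM  (L3)  txn=BusRdX  M[L3]=11
step 18: P2: store L3 := 69  ⟶  IIM  (L3)  txn=∅  M[L3]=11
step 19: P0: store L3 := 26  ⟶  MII  (L3)  txn=BusRdX+Flush  M[L3]=69
step 20: P0: load  L3  ⟶  MII  (L3)  txn=∅  M[L3]=69
step 21: P1: load  L3  ⟶  SSI  (L3)  txn=BusRd+Flush  M[L3]=26
step 22: P2: store L3 := 94  ⟶  IIM  (L3)  txn=BusRdX  M[L3]=26
step 23: P0: load  L3  ⟶  SIS  (L3)  txn=BusRd+Flush  M[L3]=94
step 24: P1: load  L3  ⟶  SSS  (L3)  txn=BusRd  M[L3]=94
step 25: P0: load  L4  ⟶  SII  (L4)  txn=BusRd  M[L4]=40
step 26: P2: load  L3  ⟶  SSS  (L3)  txn=∅  M[L3]=94
step 27: P0: store L0 := 11  ⟶  MII  (L0)  txn=BusRdX  M[L0]=40
step 28: P2: load  L3  ⟶  SSS  (L3)  txn=∅  M[L3]=94
step 29: P2: load  L4  ⟶  SIS  (L4)  txn=BusRd  M[L4]=40
step 30: P2: load  L4  ⟶  SIS  (L4)  txn=∅  M[L4]=40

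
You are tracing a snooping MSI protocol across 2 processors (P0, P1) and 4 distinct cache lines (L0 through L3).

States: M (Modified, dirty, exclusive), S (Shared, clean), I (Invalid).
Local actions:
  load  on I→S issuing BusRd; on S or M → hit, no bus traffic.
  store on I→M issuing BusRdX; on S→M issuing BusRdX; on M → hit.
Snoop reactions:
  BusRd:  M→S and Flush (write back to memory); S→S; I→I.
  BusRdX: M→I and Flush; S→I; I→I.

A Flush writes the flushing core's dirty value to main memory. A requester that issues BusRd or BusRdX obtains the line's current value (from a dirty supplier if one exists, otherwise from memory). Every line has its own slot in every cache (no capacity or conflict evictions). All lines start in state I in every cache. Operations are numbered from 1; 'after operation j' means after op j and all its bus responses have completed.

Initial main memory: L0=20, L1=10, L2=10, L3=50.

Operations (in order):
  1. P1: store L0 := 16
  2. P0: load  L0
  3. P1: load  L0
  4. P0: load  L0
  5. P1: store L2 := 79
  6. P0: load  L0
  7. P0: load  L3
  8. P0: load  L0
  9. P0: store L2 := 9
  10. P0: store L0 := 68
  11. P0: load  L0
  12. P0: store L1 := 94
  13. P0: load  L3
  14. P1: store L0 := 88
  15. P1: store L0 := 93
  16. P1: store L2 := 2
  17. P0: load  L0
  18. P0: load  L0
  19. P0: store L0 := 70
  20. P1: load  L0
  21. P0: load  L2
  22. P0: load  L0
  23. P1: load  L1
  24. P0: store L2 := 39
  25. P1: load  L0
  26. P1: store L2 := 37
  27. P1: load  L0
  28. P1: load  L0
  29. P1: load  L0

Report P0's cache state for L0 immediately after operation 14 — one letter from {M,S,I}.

step 1: P1: store L0 := 16  ⟶  IM  (L0)  txn=BusRdX  M[L0]=20
step 2: P0: load  L0  ⟶  SS  (L0)  txn=BusRd+Flush  M[L0]=16
step 3: P1: load  L0  ⟶  SS  (L0)  txn=∅  M[L0]=16
step 4: P0: load  L0  ⟶  SS  (L0)  txn=∅  M[L0]=16
step 5: P1: store L2 := 79  ⟶  IM  (L2)  txn=BusRdX  M[L2]=10
step 6: P0: load  L0  ⟶  SS  (L0)  txn=∅  M[L0]=16
step 7: P0: load  L3  ⟶  SI  (L3)  txn=BusRd  M[L3]=50
step 8: P0: load  L0  ⟶  SS  (L0)  txn=∅  M[L0]=16
step 9: P0: store L2 := 9  ⟶  MI  (L2)  txn=BusRdX+Flush  M[L2]=79
step 10: P0: store L0 := 68  ⟶  MI  (L0)  txn=BusRdX  M[L0]=16
step 11: P0: load  L0  ⟶  MI  (L0)  txn=∅  M[L0]=16
step 12: P0: store L1 := 94  ⟶  MI  (L1)  txn=BusRdX  M[L1]=10
step 13: P0: load  L3  ⟶  SI  (L3)  txn=∅  M[L3]=50
step 14: P1: store L0 := 88  ⟶  IM  (L0)  txn=BusRdX+Flush  M[L0]=68
step 15: P1: store L0 := 93  ⟶  IM  (L0)  txn=∅  M[L0]=68
step 16: P1: store L2 := 2  ⟶  IM  (L2)  txn=BusRdX+Flush  M[L2]=9
step 17: P0: load  L0  ⟶  SS  (L0)  txn=BusRd+Flush  M[L0]=93
step 18: P0: load  L0  ⟶  SS  (L0)  txn=∅  M[L0]=93
step 19: P0: store L0 := 70  ⟶  MI  (L0)  txn=BusRdX  M[L0]=93
step 20: P1: load  L0  ⟶  SS  (L0)  txn=BusRd+Flush  M[L0]=70
step 21: P0: load  L2  ⟶  SS  (L2)  txn=BusRd+Flush  M[L2]=2
step 22: P0: load  L0  ⟶  SS  (L0)  txn=∅  M[L0]=70
step 23: P1: load  L1  ⟶  SS  (L1)  txn=BusRd+Flush  M[L1]=94
step 24: P0: store L2 := 39  ⟶  MI  (L2)  txn=BusRdX  M[L2]=2
step 25: P1: load  L0  ⟶  SS  (L0)  txn=∅  M[L0]=70
step 26: P1: store L2 := 37  ⟶  IM  (L2)  txn=BusRdX+Flush  M[L2]=39
step 27: P1: load  L0  ⟶  SS  (L0)  txn=∅  M[L0]=70
step 28: P1: load  L0  ⟶  SS  (L0)  txn=∅  M[L0]=70
step 29: P1: load  L0  ⟶  SS  (L0)  txn=∅  M[L0]=70

state = I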